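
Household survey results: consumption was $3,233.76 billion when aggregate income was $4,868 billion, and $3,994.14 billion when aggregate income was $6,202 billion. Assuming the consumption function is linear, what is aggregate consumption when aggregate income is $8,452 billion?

C = 5276.64

MPC = (3994.14 − 3233.76)/(6202 − 4868) = 760.38/1334 = 0.57
a = 3233.76 − 0.57(4868) = 3233.76 − 2774.76 = 459
C = 459 + 0.57(8452) = 459 + 4817.64 = 5276.64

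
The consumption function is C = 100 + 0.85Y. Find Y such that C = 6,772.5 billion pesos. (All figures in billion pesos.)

Y = 7850

100 + 0.85Y = 6772.5
0.85Y = 6672.5, so Y = 6672.5/0.85 = 7850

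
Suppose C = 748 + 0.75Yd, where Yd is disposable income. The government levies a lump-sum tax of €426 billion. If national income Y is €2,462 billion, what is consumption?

Yd = Y − T = 2462 − 426 = 2036
C = 748 + 0.75(2036) = 748 + 1527 = 2275

C = 2275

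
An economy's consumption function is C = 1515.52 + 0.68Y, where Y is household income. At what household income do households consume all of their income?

At break-even, C = Y: 1515.52 + 0.68Y = Y
0.32Y = 1515.52, so Y = 1515.52/0.32 = 4736

Y = 4736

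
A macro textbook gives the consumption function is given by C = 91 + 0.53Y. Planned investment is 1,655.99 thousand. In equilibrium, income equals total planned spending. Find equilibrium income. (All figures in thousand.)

Y = C + I = 91 + 0.53Y + 1655.99
Y − 0.53Y = 1746.99
0.47Y = 1746.99, so Y = 1746.99/0.47 = 3717

Y = 3717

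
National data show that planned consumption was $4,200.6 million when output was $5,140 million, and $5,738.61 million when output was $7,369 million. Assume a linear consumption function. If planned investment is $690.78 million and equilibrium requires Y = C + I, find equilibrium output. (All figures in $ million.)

MPC = (5738.61 − 4200.6)/(7369 − 5140) = 1538.01/2229 = 0.69
a = 4200.6 − 0.69(5140) = 654
Equilibrium: Y = 654 + 0.69Y + 690.78
0.31Y = 1344.78, so Y = 1344.78/0.31 = 4338

Y = 4338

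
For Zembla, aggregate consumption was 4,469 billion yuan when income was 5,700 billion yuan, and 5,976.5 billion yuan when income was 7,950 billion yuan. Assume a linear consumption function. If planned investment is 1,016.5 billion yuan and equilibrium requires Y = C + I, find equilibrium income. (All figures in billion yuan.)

MPC = (5976.5 − 4469)/(7950 − 5700) = 1507.5/2250 = 0.67
a = 4469 − 0.67(5700) = 650
Equilibrium: Y = 650 + 0.67Y + 1016.5
0.33Y = 1666.5, so Y = 1666.5/0.33 = 5050

Y = 5050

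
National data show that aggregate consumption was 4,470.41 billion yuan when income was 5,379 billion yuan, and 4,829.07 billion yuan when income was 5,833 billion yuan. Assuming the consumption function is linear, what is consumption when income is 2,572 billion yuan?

C = 2252.88

MPC = (4829.07 − 4470.41)/(5833 − 5379) = 358.66/454 = 0.79
a = 4470.41 − 0.79(5379) = 4470.41 − 4249.41 = 221
C = 221 + 0.79(2572) = 221 + 2031.88 = 2252.88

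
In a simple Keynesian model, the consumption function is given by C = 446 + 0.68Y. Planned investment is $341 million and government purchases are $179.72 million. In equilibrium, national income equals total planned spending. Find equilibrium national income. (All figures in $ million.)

Y = 3021

Y = C + I + G = 446 + 0.68Y + 341 + 179.72
Y − 0.68Y = 966.72
0.32Y = 966.72, so Y = 966.72/0.32 = 3021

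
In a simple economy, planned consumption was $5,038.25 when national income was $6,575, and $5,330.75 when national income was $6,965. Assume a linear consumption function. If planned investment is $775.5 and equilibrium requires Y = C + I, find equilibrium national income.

Y = 3530

MPC = (5330.75 − 5038.25)/(6965 − 6575) = 292.5/390 = 0.75
a = 5038.25 − 0.75(6575) = 107
Equilibrium: Y = 107 + 0.75Y + 775.5
0.25Y = 882.5, so Y = 882.5/0.25 = 3530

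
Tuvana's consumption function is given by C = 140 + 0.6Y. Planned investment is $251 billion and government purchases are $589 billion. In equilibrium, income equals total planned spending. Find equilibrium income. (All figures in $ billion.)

Y = C + I + G = 140 + 0.6Y + 251 + 589
Y − 0.6Y = 980
0.4Y = 980, so Y = 980/0.4 = 2450

Y = 2450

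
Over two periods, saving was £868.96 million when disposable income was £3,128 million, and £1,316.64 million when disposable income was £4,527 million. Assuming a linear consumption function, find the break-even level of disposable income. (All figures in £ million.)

Y = 412.5

MPS = ΔS/ΔY = (1316.64 − 868.96)/(4527 − 3128) = 447.68/1399 = 0.32
MPC = 1 − MPS = 0.68
From S(3128) = 868.96: −a + 0.32(3128) = 868.96, so a = 1000.96 − 868.96 = 132
Break-even (S = 0): Y = a/MPS = 132/0.32 = 412.5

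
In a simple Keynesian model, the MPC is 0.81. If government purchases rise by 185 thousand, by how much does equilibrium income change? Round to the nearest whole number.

ΔY ≈ 974

The multiplier is 1/(1 − MPC) = 1/0.19.
ΔY = 185/0.19 = 973.68 ≈ 974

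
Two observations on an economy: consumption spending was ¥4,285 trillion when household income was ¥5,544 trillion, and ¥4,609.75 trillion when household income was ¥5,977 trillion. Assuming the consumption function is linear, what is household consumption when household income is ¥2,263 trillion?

C = 1824.25

MPC = (4609.75 − 4285)/(5977 − 5544) = 324.75/433 = 0.75
a = 4285 − 0.75(5544) = 4285 − 4158 = 127
C = 127 + 0.75(2263) = 127 + 1697.25 = 1824.25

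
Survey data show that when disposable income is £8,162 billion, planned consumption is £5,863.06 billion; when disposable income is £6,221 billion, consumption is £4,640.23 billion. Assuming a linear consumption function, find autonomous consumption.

MPC = ΔC/ΔY = (5863.06 − 4640.23)/(8162 − 6221) = 1222.83/1941 = 0.63
a = C − MPC·Y = 4640.23 − 0.63(6221) = 4640.23 − 3919.23 = 721

a = 721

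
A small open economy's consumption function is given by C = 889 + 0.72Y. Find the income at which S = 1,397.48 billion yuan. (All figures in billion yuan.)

S = Y − C = -889 + 0.28Y
-889 + 0.28Y = 1397.48, so 0.28Y = 2286.48 and Y = 8166

Y = 8166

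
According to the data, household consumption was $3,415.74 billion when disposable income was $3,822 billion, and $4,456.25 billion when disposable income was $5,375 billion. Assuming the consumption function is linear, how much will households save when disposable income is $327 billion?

MPC = (4456.25 − 3415.74)/(5375 − 3822) = 1040.51/1553 = 0.67
a = 3415.74 − 0.67(3822) = 3415.74 − 2560.74 = 855
C = 855 + 0.67(327) = 1074.09
S = 327 − 1074.09 = -747.09

S = -747.09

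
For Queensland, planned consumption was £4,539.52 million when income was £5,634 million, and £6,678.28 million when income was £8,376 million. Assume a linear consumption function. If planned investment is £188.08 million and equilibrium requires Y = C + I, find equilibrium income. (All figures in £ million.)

Y = 1514

MPC = (6678.28 − 4539.52)/(8376 − 5634) = 2138.76/2742 = 0.78
a = 4539.52 − 0.78(5634) = 145
Equilibrium: Y = 145 + 0.78Y + 188.08
0.22Y = 333.08, so Y = 333.08/0.22 = 1514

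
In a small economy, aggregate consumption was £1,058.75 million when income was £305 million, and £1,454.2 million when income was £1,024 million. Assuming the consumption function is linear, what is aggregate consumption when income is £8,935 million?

MPC = (1454.2 − 1058.75)/(1024 − 305) = 395.45/719 = 0.55
a = 1058.75 − 0.55(305) = 1058.75 − 167.75 = 891
C = 891 + 0.55(8935) = 891 + 4914.25 = 5805.25

C = 5805.25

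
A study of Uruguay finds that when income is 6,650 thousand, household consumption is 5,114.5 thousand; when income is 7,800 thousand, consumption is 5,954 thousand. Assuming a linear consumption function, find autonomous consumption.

MPC = ΔC/ΔY = (5954 − 5114.5)/(7800 − 6650) = 839.5/1150 = 0.73
a = C − MPC·Y = 5114.5 − 0.73(6650) = 5114.5 − 4854.5 = 260

a = 260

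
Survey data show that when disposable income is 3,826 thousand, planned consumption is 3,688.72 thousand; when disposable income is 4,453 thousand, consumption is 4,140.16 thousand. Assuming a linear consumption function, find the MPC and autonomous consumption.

MPC = ΔC/ΔY = (4140.16 − 3688.72)/(4453 − 3826) = 451.44/627 = 0.72
a = C − MPC·Y = 3688.72 − 0.72(3826) = 3688.72 − 2754.72 = 934

MPC = 0.72; a = 934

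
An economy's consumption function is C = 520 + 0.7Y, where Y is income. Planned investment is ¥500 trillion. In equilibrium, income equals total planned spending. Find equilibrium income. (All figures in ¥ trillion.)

Y = C + I = 520 + 0.7Y + 500
Y − 0.7Y = 1020
0.3Y = 1020, so Y = 1020/0.3 = 3400

Y = 3400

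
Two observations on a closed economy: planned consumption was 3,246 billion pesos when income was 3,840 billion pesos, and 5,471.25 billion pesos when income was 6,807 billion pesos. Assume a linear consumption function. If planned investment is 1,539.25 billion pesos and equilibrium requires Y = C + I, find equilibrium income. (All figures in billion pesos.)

Y = 7621

MPC = (5471.25 − 3246)/(6807 − 3840) = 2225.25/2967 = 0.75
a = 3246 − 0.75(3840) = 366
Equilibrium: Y = 366 + 0.75Y + 1539.25
0.25Y = 1905.25, so Y = 1905.25/0.25 = 7621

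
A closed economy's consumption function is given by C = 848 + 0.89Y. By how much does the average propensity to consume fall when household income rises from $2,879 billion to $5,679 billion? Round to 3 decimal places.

ΔAPC = 0.145

At Y = 2879: C = 848 + 0.89(2879) = 3410.31, APC = 3410.31/2879 = 1.1845
At Y = 5679: C = 5902.31, APC = 5902.31/5679 = 1.0393
Fall in APC = 1.1845 − 1.0393 = 0.1452 ≈ 0.145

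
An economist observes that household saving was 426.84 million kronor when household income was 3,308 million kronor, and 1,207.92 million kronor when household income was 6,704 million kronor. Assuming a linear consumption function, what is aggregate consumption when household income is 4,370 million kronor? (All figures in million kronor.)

C = 3698.9

MPS = ΔS/ΔY = (1207.92 − 426.84)/(6704 − 3308) = 781.08/3396 = 0.23
MPC = 1 − MPS = 0.77
Autonomous saving = 426.84 − 0.23(3308) = -334, so a = 334
C = 334 + 0.77(4370) = 334 + 3364.9 = 3698.9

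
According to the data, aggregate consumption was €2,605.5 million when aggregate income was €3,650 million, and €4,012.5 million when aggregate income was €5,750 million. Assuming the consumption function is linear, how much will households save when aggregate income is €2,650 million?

MPC = (4012.5 − 2605.5)/(5750 − 3650) = 1407/2100 = 0.67
a = 2605.5 − 0.67(3650) = 2605.5 − 2445.5 = 160
C = 160 + 0.67(2650) = 1935.5
S = 2650 − 1935.5 = 714.5

S = 714.5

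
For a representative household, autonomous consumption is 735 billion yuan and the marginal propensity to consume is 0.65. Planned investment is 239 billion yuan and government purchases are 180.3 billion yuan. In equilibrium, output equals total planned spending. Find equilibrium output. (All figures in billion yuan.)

Y = 3298

Y = C + I + G = 735 + 0.65Y + 239 + 180.3
Y − 0.65Y = 1154.3
0.35Y = 1154.3, so Y = 1154.3/0.35 = 3298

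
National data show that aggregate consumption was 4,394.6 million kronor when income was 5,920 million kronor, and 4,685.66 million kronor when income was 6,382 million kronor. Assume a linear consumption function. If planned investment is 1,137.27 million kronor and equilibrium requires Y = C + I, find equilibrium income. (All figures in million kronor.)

MPC = (4685.66 − 4394.6)/(6382 − 5920) = 291.06/462 = 0.63
a = 4394.6 − 0.63(5920) = 665
Equilibrium: Y = 665 + 0.63Y + 1137.27
0.37Y = 1802.27, so Y = 1802.27/0.37 = 4871

Y = 4871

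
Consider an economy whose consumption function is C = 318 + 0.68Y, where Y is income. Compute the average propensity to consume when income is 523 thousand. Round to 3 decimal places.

C = 318 + 0.68(523) = 673.64
APC = C/Y = 673.64/523 = 1.288

APC = 1.288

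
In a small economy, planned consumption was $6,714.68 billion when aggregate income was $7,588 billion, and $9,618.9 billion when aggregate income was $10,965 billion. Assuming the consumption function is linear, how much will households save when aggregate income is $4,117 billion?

MPC = (9618.9 − 6714.68)/(10965 − 7588) = 2904.22/3377 = 0.86
a = 6714.68 − 0.86(7588) = 6714.68 − 6525.68 = 189
C = 189 + 0.86(4117) = 3729.62
S = 4117 − 3729.62 = 387.38

S = 387.38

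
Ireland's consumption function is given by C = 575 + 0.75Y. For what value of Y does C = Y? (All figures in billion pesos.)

At break-even, C = Y: 575 + 0.75Y = Y
0.25Y = 575, so Y = 575/0.25 = 2300

Y = 2300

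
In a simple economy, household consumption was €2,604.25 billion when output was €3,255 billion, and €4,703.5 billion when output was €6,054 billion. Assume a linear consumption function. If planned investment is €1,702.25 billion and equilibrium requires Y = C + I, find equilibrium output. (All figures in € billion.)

Y = 7461

MPC = (4703.5 − 2604.25)/(6054 − 3255) = 2099.25/2799 = 0.75
a = 2604.25 − 0.75(3255) = 163
Equilibrium: Y = 163 + 0.75Y + 1702.25
0.25Y = 1865.25, so Y = 1865.25/0.25 = 7461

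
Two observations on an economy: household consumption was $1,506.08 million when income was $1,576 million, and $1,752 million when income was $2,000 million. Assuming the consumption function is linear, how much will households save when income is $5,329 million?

MPC = (1752 − 1506.08)/(2000 − 1576) = 245.92/424 = 0.58
a = 1506.08 − 0.58(1576) = 1506.08 − 914.08 = 592
C = 592 + 0.58(5329) = 3682.82
S = 5329 − 3682.82 = 1646.18

S = 1646.18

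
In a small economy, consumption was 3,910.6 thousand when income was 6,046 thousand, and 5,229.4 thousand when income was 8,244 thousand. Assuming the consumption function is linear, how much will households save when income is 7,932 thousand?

MPC = (5229.4 − 3910.6)/(8244 − 6046) = 1318.8/2198 = 0.6
a = 3910.6 − 0.6(6046) = 3910.6 − 3627.6 = 283
C = 283 + 0.6(7932) = 5042.2
S = 7932 − 5042.2 = 2889.8

S = 2889.8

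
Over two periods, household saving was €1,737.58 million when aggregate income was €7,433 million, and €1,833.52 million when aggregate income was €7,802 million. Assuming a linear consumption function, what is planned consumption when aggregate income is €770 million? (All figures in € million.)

C = 764.8

MPS = ΔS/ΔY = (1833.52 − 1737.58)/(7802 − 7433) = 95.94/369 = 0.26
MPC = 1 − MPS = 0.74
Autonomous saving = 1737.58 − 0.26(7433) = -195, so a = 195
C = 195 + 0.74(770) = 195 + 569.8 = 764.8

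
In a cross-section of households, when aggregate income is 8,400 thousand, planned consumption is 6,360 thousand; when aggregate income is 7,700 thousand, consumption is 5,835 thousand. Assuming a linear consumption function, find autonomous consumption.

MPC = ΔC/ΔY = (6360 − 5835)/(8400 − 7700) = 525/700 = 0.75
a = C − MPC·Y = 5835 − 0.75(7700) = 5835 − 5775 = 60

a = 60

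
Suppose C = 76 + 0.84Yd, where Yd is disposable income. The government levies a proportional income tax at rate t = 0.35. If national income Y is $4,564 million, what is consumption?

C = 2567.944

Yd = (1 − 0.35)(4564) = 0.65(4564) = 2966.6
C = 76 + 0.84(2966.6) = 76 + 2491.944 = 2567.944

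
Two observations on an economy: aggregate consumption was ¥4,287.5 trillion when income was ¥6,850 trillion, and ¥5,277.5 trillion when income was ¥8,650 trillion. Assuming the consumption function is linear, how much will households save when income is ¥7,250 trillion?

S = 2742.5

MPC = (5277.5 − 4287.5)/(8650 − 6850) = 990/1800 = 0.55
a = 4287.5 − 0.55(6850) = 4287.5 − 3767.5 = 520
C = 520 + 0.55(7250) = 4507.5
S = 7250 − 4507.5 = 2742.5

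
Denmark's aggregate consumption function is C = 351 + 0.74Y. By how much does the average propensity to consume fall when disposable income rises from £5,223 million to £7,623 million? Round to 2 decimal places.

ΔAPC = 0.02

At Y = 5223: C = 351 + 0.74(5223) = 4216.02, APC = 4216.02/5223 = 0.807
At Y = 7623: C = 5992.02, APC = 5992.02/7623 = 0.786
Fall in APC = 0.807 − 0.786 = 0.021 ≈ 0.02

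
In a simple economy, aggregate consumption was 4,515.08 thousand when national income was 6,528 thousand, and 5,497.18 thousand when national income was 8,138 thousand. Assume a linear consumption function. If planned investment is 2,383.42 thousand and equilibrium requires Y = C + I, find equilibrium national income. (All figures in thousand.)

MPC = (5497.18 − 4515.08)/(8138 − 6528) = 982.1/1610 = 0.61
a = 4515.08 − 0.61(6528) = 533
Equilibrium: Y = 533 + 0.61Y + 2383.42
0.39Y = 2916.42, so Y = 2916.42/0.39 = 7478

Y = 7478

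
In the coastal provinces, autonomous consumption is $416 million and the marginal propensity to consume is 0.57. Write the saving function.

S = -416 + 0.43Y

S = Y − C = Y − (416 + 0.57Y) = -416 + (1 − 0.57)Y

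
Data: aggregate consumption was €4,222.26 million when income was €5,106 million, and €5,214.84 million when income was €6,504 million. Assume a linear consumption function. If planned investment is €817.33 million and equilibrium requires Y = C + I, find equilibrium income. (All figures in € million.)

Y = 4877

MPC = (5214.84 − 4222.26)/(6504 − 5106) = 992.58/1398 = 0.71
a = 4222.26 − 0.71(5106) = 597
Equilibrium: Y = 597 + 0.71Y + 817.33
0.29Y = 1414.33, so Y = 1414.33/0.29 = 4877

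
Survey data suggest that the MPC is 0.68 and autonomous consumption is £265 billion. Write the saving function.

S = -265 + 0.32Y

S = Y − C = Y − (265 + 0.68Y) = -265 + (1 − 0.68)Y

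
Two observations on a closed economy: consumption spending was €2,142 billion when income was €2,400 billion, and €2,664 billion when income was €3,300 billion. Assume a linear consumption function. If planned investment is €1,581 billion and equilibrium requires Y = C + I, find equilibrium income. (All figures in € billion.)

Y = 5550

MPC = (2664 − 2142)/(3300 − 2400) = 522/900 = 0.58
a = 2142 − 0.58(2400) = 750
Equilibrium: Y = 750 + 0.58Y + 1581
0.42Y = 2331, so Y = 2331/0.42 = 5550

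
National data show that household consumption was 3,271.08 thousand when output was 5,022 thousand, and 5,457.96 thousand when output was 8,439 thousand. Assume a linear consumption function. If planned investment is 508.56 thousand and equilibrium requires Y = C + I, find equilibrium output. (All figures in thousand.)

Y = 1571

MPC = (5457.96 − 3271.08)/(8439 − 5022) = 2186.88/3417 = 0.64
a = 3271.08 − 0.64(5022) = 57
Equilibrium: Y = 57 + 0.64Y + 508.56
0.36Y = 565.56, so Y = 565.56/0.36 = 1571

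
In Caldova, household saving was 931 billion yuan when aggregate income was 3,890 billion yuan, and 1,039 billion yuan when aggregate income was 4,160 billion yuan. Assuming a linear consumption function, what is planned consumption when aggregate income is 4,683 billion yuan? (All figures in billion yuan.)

MPS = ΔS/ΔY = (1039 − 931)/(4160 − 3890) = 108/270 = 0.4
MPC = 1 − MPS = 0.6
Autonomous saving = 931 − 0.4(3890) = -625, so a = 625
C = 625 + 0.6(4683) = 625 + 2809.8 = 3434.8

C = 3434.8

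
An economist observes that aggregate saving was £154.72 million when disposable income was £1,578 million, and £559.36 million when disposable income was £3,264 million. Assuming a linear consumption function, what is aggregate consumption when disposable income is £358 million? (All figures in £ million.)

MPS = ΔS/ΔY = (559.36 − 154.72)/(3264 − 1578) = 404.64/1686 = 0.24
MPC = 1 − MPS = 0.76
Autonomous saving = 154.72 − 0.24(1578) = -224, so a = 224
C = 224 + 0.76(358) = 224 + 272.08 = 496.08

C = 496.08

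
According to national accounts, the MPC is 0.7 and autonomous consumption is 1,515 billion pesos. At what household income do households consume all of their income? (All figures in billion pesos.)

At break-even, C = Y: 1515 + 0.7Y = Y
0.3Y = 1515, so Y = 1515/0.3 = 5050

Y = 5050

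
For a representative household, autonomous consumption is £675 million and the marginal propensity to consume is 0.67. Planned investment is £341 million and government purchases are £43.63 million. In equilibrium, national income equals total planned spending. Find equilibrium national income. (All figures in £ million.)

Y = C + I + G = 675 + 0.67Y + 341 + 43.63
Y − 0.67Y = 1059.63
0.33Y = 1059.63, so Y = 1059.63/0.33 = 3211

Y = 3211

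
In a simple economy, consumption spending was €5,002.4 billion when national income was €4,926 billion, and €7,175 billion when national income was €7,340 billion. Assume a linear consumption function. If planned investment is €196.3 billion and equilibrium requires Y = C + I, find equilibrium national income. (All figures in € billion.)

Y = 7653

MPC = (7175 − 5002.4)/(7340 − 4926) = 2172.6/2414 = 0.9
a = 5002.4 − 0.9(4926) = 569
Equilibrium: Y = 569 + 0.9Y + 196.3
0.1Y = 765.3, so Y = 765.3/0.1 = 7653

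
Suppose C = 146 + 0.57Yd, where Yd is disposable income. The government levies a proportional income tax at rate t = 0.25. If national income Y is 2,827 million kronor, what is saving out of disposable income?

S = 765.7075

Yd = (1 − 0.25)(2827) = 0.75(2827) = 2120.25
C = 146 + 0.57(2120.25) = 146 + 1208.5425 = 1354.5425
S = Yd − C = 2120.25 − 1354.5425 = 765.7075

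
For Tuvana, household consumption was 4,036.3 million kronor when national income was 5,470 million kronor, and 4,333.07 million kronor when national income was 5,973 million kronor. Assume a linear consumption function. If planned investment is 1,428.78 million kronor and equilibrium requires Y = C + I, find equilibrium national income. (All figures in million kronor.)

MPC = (4333.07 − 4036.3)/(5973 − 5470) = 296.77/503 = 0.59
a = 4036.3 − 0.59(5470) = 809
Equilibrium: Y = 809 + 0.59Y + 1428.78
0.41Y = 2237.78, so Y = 2237.78/0.41 = 5458

Y = 5458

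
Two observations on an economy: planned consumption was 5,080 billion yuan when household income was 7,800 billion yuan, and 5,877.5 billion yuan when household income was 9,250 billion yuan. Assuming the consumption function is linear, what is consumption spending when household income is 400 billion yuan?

MPC = (5877.5 − 5080)/(9250 − 7800) = 797.5/1450 = 0.55
a = 5080 − 0.55(7800) = 5080 − 4290 = 790
C = 790 + 0.55(400) = 790 + 220 = 1010

C = 1010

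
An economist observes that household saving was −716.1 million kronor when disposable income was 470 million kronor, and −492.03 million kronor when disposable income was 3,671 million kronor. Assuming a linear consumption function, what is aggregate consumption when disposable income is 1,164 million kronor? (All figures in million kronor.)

C = 1831.52

MPS = ΔS/ΔY = (-492.03 − (-716.1))/(3671 − 470) = 224.07/3201 = 0.07
MPC = 1 − MPS = 0.93
Autonomous saving = -716.1 − 0.07(470) = -749, so a = 749
C = 749 + 0.93(1164) = 749 + 1082.52 = 1831.52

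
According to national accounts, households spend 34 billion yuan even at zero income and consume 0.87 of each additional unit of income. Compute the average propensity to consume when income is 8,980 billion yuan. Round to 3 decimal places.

C = 34 + 0.87(8980) = 7846.6
APC = C/Y = 7846.6/8980 = 0.874

APC = 0.874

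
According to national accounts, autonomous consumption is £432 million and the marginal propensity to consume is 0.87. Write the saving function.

S = Y − C = Y − (432 + 0.87Y) = -432 + (1 − 0.87)Y

S = -432 + 0.13Y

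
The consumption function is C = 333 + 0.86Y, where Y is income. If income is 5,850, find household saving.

S = 486

C = 333 + 0.86(5850) = 333 + 5031 = 5364
S = Y − C = 5850 − 5364 = 486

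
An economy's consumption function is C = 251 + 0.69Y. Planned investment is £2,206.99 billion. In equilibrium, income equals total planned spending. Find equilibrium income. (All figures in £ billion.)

Y = 7929

Y = C + I = 251 + 0.69Y + 2206.99
Y − 0.69Y = 2457.99
0.31Y = 2457.99, so Y = 2457.99/0.31 = 7929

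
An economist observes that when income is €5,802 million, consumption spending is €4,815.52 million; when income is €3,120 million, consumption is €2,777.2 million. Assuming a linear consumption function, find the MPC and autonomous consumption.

MPC = ΔC/ΔY = (4815.52 − 2777.2)/(5802 − 3120) = 2038.32/2682 = 0.76
a = C − MPC·Y = 2777.2 − 0.76(3120) = 2777.2 − 2371.2 = 406

MPC = 0.76; a = 406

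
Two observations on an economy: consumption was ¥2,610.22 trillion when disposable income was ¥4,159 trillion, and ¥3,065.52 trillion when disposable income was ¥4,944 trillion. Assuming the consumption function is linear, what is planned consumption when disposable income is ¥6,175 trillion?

C = 3779.5

MPC = (3065.52 − 2610.22)/(4944 − 4159) = 455.3/785 = 0.58
a = 2610.22 − 0.58(4159) = 2610.22 − 2412.22 = 198
C = 198 + 0.58(6175) = 198 + 3581.5 = 3779.5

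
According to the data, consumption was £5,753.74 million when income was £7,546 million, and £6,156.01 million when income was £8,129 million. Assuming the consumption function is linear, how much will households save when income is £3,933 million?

S = 672.23

MPC = (6156.01 − 5753.74)/(8129 − 7546) = 402.27/583 = 0.69
a = 5753.74 − 0.69(7546) = 5753.74 − 5206.74 = 547
C = 547 + 0.69(3933) = 3260.77
S = 3933 − 3260.77 = 672.23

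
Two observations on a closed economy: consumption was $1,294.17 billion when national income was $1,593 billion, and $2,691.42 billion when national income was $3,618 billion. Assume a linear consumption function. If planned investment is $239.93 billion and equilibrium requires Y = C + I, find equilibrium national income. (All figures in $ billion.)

MPC = (2691.42 − 1294.17)/(3618 − 1593) = 1397.25/2025 = 0.69
a = 1294.17 − 0.69(1593) = 195
Equilibrium: Y = 195 + 0.69Y + 239.93
0.31Y = 434.93, so Y = 434.93/0.31 = 1403

Y = 1403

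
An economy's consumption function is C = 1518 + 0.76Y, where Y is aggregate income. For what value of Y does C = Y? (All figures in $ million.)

At break-even, C = Y: 1518 + 0.76Y = Y
0.24Y = 1518, so Y = 1518/0.24 = 6325

Y = 6325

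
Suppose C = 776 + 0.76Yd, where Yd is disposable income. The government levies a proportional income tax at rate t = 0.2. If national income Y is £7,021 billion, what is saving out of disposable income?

S = 572.032

Yd = (1 − 0.2)(7021) = 0.8(7021) = 5616.8
C = 776 + 0.76(5616.8) = 776 + 4268.768 = 5044.768
S = Yd − C = 5616.8 − 5044.768 = 572.032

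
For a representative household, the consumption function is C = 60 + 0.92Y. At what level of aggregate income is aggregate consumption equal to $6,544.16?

60 + 0.92Y = 6544.16
0.92Y = 6484.16, so Y = 6484.16/0.92 = 7048

Y = 7048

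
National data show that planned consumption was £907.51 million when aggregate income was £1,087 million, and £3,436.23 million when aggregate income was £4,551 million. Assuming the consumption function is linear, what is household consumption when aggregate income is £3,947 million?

C = 2995.31

MPC = (3436.23 − 907.51)/(4551 − 1087) = 2528.72/3464 = 0.73
a = 907.51 − 0.73(1087) = 907.51 − 793.51 = 114
C = 114 + 0.73(3947) = 114 + 2881.31 = 2995.31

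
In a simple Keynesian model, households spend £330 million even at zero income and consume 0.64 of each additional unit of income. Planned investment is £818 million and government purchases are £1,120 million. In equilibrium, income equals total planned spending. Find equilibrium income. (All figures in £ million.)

Y = C + I + G = 330 + 0.64Y + 818 + 1120
Y − 0.64Y = 2268
0.36Y = 2268, so Y = 2268/0.36 = 6300

Y = 6300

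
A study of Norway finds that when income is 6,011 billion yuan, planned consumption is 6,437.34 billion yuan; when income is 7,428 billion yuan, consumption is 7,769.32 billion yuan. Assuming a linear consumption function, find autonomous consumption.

a = 787

MPC = ΔC/ΔY = (7769.32 − 6437.34)/(7428 − 6011) = 1331.98/1417 = 0.94
a = C − MPC·Y = 6437.34 − 0.94(6011) = 6437.34 − 5650.34 = 787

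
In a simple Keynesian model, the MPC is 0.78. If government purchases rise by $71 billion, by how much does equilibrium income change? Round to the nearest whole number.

ΔY ≈ 323

The multiplier is 1/(1 − MPC) = 1/0.22.
ΔY = 71/0.22 = 322.73 ≈ 323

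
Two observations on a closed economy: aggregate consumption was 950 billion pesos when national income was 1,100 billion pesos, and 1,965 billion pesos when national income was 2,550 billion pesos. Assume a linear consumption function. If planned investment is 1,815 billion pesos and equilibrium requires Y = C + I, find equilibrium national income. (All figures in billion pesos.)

Y = 6650

MPC = (1965 − 950)/(2550 − 1100) = 1015/1450 = 0.7
a = 950 − 0.7(1100) = 180
Equilibrium: Y = 180 + 0.7Y + 1815
0.3Y = 1995, so Y = 1995/0.3 = 6650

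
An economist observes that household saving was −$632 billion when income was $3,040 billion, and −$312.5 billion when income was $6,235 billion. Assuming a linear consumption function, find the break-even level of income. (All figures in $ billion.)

MPS = ΔS/ΔY = (-312.5 − (-632))/(6235 − 3040) = 319.5/3195 = 0.1
MPC = 1 − MPS = 0.9
From S(3040) = -632: −a + 0.1(3040) = -632, so a = 304 − (-632) = 936
Break-even (S = 0): Y = a/MPS = 936/0.1 = 9360

Y = 9360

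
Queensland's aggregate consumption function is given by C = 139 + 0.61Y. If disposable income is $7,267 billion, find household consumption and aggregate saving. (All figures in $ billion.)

C = 4571.87; S = 2695.13

C = 139 + 0.61(7267) = 139 + 4432.87 = 4571.87
S = Y − C = 7267 − 4571.87 = 2695.13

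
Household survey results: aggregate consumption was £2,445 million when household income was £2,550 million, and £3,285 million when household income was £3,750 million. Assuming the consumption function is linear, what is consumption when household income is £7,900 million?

MPC = (3285 − 2445)/(3750 − 2550) = 840/1200 = 0.7
a = 2445 − 0.7(2550) = 2445 − 1785 = 660
C = 660 + 0.7(7900) = 660 + 5530 = 6190

C = 6190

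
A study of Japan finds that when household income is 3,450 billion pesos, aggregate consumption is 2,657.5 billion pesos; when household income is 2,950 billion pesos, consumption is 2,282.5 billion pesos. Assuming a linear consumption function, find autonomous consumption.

MPC = ΔC/ΔY = (2657.5 − 2282.5)/(3450 − 2950) = 375/500 = 0.75
a = C − MPC·Y = 2282.5 − 0.75(2950) = 2282.5 − 2212.5 = 70

a = 70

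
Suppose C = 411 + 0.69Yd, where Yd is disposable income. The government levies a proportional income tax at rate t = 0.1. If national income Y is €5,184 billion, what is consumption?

C = 3630.264

Yd = (1 − 0.1)(5184) = 0.9(5184) = 4665.6
C = 411 + 0.69(4665.6) = 411 + 3219.264 = 3630.264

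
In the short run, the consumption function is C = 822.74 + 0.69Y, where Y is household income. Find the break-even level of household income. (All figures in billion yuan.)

Y = 2654

At break-even, C = Y: 822.74 + 0.69Y = Y
0.31Y = 822.74, so Y = 822.74/0.31 = 2654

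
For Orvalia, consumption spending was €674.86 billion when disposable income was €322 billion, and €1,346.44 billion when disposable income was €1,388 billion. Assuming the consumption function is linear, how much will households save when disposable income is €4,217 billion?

S = 1088.29

MPC = (1346.44 − 674.86)/(1388 − 322) = 671.58/1066 = 0.63
a = 674.86 − 0.63(322) = 674.86 − 202.86 = 472
C = 472 + 0.63(4217) = 3128.71
S = 4217 − 3128.71 = 1088.29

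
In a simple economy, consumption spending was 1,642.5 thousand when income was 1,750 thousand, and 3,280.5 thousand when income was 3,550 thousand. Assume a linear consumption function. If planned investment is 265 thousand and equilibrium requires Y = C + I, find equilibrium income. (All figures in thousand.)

Y = 3500

MPC = (3280.5 − 1642.5)/(3550 − 1750) = 1638/1800 = 0.91
a = 1642.5 − 0.91(1750) = 50
Equilibrium: Y = 50 + 0.91Y + 265
0.09Y = 315, so Y = 315/0.09 = 3500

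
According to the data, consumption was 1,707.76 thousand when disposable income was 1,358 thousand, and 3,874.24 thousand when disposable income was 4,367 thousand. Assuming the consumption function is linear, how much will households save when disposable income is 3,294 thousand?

MPC = (3874.24 − 1707.76)/(4367 − 1358) = 2166.48/3009 = 0.72
a = 1707.76 − 0.72(1358) = 1707.76 − 977.76 = 730
C = 730 + 0.72(3294) = 3101.68
S = 3294 − 3101.68 = 192.32

S = 192.32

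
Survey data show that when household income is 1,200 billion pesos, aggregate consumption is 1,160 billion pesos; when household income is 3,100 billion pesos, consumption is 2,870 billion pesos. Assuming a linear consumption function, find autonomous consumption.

MPC = ΔC/ΔY = (2870 − 1160)/(3100 − 1200) = 1710/1900 = 0.9
a = C − MPC·Y = 1160 − 0.9(1200) = 1160 − 1080 = 80

a = 80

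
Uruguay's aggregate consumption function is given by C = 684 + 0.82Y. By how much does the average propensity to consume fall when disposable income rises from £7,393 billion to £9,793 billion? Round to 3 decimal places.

ΔAPC = 0.023

At Y = 7393: C = 684 + 0.82(7393) = 6746.26, APC = 6746.26/7393 = 0.9125
At Y = 9793: C = 8714.26, APC = 8714.26/9793 = 0.8898
Fall in APC = 0.9125 − 0.8898 = 0.0227 ≈ 0.023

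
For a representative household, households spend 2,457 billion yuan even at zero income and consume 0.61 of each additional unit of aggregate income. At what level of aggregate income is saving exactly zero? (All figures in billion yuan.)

At break-even, C = Y: 2457 + 0.61Y = Y
0.39Y = 2457, so Y = 2457/0.39 = 6300

Y = 6300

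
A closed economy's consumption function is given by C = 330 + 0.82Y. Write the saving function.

S = -330 + 0.18Y

S = Y − C = Y − (330 + 0.82Y) = -330 + (1 − 0.82)Y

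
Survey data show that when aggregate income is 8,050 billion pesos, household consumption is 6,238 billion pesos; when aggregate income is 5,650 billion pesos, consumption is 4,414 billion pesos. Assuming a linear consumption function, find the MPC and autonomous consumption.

MPC = 0.76; a = 120

MPC = ΔC/ΔY = (6238 − 4414)/(8050 − 5650) = 1824/2400 = 0.76
a = C − MPC·Y = 4414 − 0.76(5650) = 4414 − 4294 = 120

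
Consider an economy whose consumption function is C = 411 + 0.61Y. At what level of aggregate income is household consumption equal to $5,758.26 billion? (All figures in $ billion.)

411 + 0.61Y = 5758.26
0.61Y = 5347.26, so Y = 5347.26/0.61 = 8766

Y = 8766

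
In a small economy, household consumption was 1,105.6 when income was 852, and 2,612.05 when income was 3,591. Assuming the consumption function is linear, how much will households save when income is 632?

S = -352.6

MPC = (2612.05 − 1105.6)/(3591 − 852) = 1506.45/2739 = 0.55
a = 1105.6 − 0.55(852) = 1105.6 − 468.6 = 637
C = 637 + 0.55(632) = 984.6
S = 632 − 984.6 = -352.6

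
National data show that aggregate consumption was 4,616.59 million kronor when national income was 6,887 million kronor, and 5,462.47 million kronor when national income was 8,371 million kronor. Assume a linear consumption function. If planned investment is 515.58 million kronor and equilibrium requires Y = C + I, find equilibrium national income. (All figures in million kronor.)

MPC = (5462.47 − 4616.59)/(8371 − 6887) = 845.88/1484 = 0.57
a = 4616.59 − 0.57(6887) = 691
Equilibrium: Y = 691 + 0.57Y + 515.58
0.43Y = 1206.58, so Y = 1206.58/0.43 = 2806

Y = 2806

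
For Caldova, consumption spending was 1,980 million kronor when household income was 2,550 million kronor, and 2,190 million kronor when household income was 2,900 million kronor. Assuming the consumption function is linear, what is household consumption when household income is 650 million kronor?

C = 840

MPC = (2190 − 1980)/(2900 − 2550) = 210/350 = 0.6
a = 1980 − 0.6(2550) = 1980 − 1530 = 450
C = 450 + 0.6(650) = 450 + 390 = 840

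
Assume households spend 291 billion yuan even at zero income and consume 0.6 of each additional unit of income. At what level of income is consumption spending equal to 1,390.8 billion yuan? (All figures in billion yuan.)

291 + 0.6Y = 1390.8
0.6Y = 1099.8, so Y = 1099.8/0.6 = 1833

Y = 1833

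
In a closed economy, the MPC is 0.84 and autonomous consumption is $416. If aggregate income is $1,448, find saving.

C = 416 + 0.84(1448) = 416 + 1216.32 = 1632.32
S = Y − C = 1448 − 1632.32 = -184.32

S = -184.32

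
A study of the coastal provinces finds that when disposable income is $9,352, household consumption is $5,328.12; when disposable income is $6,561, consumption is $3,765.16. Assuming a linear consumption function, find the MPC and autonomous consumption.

MPC = 0.56; a = 91

MPC = ΔC/ΔY = (5328.12 − 3765.16)/(9352 − 6561) = 1562.96/2791 = 0.56
a = C − MPC·Y = 3765.16 − 0.56(6561) = 3765.16 − 3674.16 = 91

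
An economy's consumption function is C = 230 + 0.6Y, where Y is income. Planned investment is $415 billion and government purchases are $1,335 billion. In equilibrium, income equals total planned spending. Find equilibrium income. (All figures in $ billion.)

Y = C + I + G = 230 + 0.6Y + 415 + 1335
Y − 0.6Y = 1980
0.4Y = 1980, so Y = 1980/0.4 = 4950

Y = 4950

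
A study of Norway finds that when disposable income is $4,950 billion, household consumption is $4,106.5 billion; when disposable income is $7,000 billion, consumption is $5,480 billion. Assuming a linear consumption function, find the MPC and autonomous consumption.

MPC = 0.67; a = 790

MPC = ΔC/ΔY = (5480 − 4106.5)/(7000 − 4950) = 1373.5/2050 = 0.67
a = C − MPC·Y = 4106.5 − 0.67(4950) = 4106.5 − 3316.5 = 790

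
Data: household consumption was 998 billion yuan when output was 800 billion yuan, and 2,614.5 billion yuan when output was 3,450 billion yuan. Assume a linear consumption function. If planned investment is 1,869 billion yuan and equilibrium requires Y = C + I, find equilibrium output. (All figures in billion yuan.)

Y = 6100

MPC = (2614.5 − 998)/(3450 − 800) = 1616.5/2650 = 0.61
a = 998 − 0.61(800) = 510
Equilibrium: Y = 510 + 0.61Y + 1869
0.39Y = 2379, so Y = 2379/0.39 = 6100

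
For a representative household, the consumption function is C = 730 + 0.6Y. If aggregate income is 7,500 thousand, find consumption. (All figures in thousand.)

C = 730 + 0.6(7500) = 730 + 4500 = 5230

C = 5230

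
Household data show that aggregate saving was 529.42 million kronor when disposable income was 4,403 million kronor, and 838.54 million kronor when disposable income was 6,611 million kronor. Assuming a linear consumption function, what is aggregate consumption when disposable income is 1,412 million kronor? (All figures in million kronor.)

C = 1301.32

MPS = ΔS/ΔY = (838.54 − 529.42)/(6611 − 4403) = 309.12/2208 = 0.14
MPC = 1 − MPS = 0.86
Autonomous saving = 529.42 − 0.14(4403) = -87, so a = 87
C = 87 + 0.86(1412) = 87 + 1214.32 = 1301.32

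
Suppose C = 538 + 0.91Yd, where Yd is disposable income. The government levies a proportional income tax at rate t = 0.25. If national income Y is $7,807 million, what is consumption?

Yd = (1 − 0.25)(7807) = 0.75(7807) = 5855.25
C = 538 + 0.91(5855.25) = 538 + 5328.2775 = 5866.2775

C = 5866.2775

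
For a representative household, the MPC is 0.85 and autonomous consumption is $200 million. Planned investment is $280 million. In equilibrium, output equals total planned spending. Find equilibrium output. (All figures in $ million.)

Y = C + I = 200 + 0.85Y + 280
Y − 0.85Y = 480
0.15Y = 480, so Y = 480/0.15 = 3200

Y = 3200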